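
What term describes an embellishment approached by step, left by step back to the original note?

Neighbor tone.

Approach: by step. Departure: by step in the opposite direction, back to the starting pitch.
Stepwise on both sides but reversing to return to the same chord tone — a neighbor tone. (Had it continued onward in the same direction it would be a passing tone instead.)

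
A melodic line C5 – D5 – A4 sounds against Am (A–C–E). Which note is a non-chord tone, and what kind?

The harmony at that moment is A minor triad (A, C, E); D5 is not a chord tone.
It is approached by step up from C5 and left by leap down to A4.
Step in, leap out — an escape tone.

D5 is an escape tone.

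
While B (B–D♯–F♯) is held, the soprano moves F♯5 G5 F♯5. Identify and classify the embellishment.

G5 is a neighbor tone.

The harmony at that moment is B major triad (B, D♯, F♯); G5 is not a chord tone.
It is approached by step up from F♯5 and left by step down to F♯5.
Step away and step back to the same note — a neighbor tone (upper neighbor).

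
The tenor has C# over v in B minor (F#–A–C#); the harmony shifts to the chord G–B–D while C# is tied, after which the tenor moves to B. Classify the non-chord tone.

The harmony at that moment is G major triad (G, B, D); C# is not a chord tone.
It is held over (the same pitch as the preceding C#) and left by step down to B.
Held over from the previous chord and resolving down by step — a suspension.

C# is a suspension.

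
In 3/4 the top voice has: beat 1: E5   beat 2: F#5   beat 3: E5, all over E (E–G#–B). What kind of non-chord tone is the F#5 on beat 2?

Upper neighbor tone.

The harmony at that moment is E major triad (E, G#, B); F#5 is not a chord tone.
It is approached by step up from E5 and left by step down to E5.
Step away and step back to the same note — a neighbor tone (upper neighbor).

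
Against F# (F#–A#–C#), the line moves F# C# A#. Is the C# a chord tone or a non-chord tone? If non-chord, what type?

F# major triad contains F#, A#, C#; C# is the fifth, so it is a chord tone.

Chord tone (the fifth of F# major triad).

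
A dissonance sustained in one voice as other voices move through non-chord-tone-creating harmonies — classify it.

Pedal tone.

Approach: none. Departure: none — a single pitch is sustained while the chords change around it, passing through harmonies that do not contain it.
No melodic motion at all; the dissonance is created entirely by the moving harmonies against the stationary note — a pedal tone (pedal point).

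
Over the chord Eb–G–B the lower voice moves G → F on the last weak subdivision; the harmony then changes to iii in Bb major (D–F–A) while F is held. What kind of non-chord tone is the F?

The harmony at that moment is Eb augmented triad (Eb, G, B); F is not a chord tone.
It is approached by step down from G and then sustained as the same pitch into the next harmony.
Arriving early and becoming a chord tone when the harmony changes — an anticipation.

F is an anticipation.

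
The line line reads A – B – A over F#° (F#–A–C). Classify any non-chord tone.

B is a neighbor tone.

The harmony at that moment is F# diminished triad (F#, A, C); B is not a chord tone.
It is approached by step up from A and left by step down to A.
Step away and step back to the same note — a neighbor tone (upper neighbor).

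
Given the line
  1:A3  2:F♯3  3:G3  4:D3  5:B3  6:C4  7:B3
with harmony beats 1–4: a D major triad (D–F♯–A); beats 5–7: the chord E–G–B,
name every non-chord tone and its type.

The harmony at that moment is D major triad (D, F♯, A); G3 is not a chord tone.
It is approached by step up from F♯3 and left by leap down to D3.
Step in, leap out — an escape tone.
The harmony at that moment is E minor triad (E, G, B); C4 is not a chord tone.
It is approached by step up from B3 and left by step down to B3.
Step away and step back to the same note — a neighbor tone (upper neighbor).

G3 (beat 3) — escape tone; C4 (beat 6) — neighbor tone.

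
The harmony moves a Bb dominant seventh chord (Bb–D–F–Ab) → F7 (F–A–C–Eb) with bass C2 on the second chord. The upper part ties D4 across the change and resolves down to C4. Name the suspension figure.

At the second chord the bass is C2. The suspended D4 lies a ninth above the bass; after resolving down by step to C4, the interval above the bass becomes an octave.
Suspension figures are named by those two intervals: 9–8.

9–8 suspension.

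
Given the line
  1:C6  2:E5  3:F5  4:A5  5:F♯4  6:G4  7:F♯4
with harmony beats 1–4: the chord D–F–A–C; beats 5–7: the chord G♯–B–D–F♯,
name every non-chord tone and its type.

The harmony at that moment is D minor seventh chord (D, F, A, C); E5 is not a chord tone.
It is approached by leap down from C6 and left by step up to F5.
Leap in, step out — an appoggiatura.
The harmony at that moment is G♯ half-diminished seventh chord (G♯, B, D, F♯); G4 is not a chord tone.
It is approached by step up from F♯4 and left by step down to F♯4.
Step away and step back to the same note — a neighbor tone (upper neighbor).

E5 (beat 2) — appoggiatura; G4 (beat 6) — neighbor tone.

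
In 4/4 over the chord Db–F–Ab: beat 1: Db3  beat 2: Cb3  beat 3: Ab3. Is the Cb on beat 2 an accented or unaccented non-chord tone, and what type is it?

The harmony at that moment is Db major triad (Db, F, Ab); Cb3 is not a chord tone.
It is approached by step down from Db3 and left by leap up to Ab3.
Step in, leap out — an escape tone.
It falls on a weak beat, so it is unaccented.

Unaccented escape tone.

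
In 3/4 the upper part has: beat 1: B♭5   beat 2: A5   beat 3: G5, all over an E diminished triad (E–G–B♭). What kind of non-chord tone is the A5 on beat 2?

The harmony at that moment is E diminished triad (E, G, B♭); A5 is not a chord tone.
It is approached by step down from B♭5 and left by step down to G5.
Step in, step out in the same direction — a passing tone.

Passing tone.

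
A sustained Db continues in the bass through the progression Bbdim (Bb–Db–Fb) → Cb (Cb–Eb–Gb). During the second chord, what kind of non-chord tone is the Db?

The harmony at that moment is Cb major triad (Cb, Eb, Gb); Db is not a chord tone.
It is held over (the same pitch as the preceding Db) and then sustained as the same pitch into the next harmony.
Sustained through a change of harmony — a pedal tone.

Pedal tone (pedal point).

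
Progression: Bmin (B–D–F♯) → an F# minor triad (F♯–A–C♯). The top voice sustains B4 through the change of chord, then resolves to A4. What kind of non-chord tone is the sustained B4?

B4 is a suspension.

The harmony at that moment is F♯ minor triad (F♯, A, C♯); B4 is not a chord tone.
It is held over (the same pitch as the preceding B4) and left by step down to A4.
Held over from the previous chord and resolving down by step — a suspension.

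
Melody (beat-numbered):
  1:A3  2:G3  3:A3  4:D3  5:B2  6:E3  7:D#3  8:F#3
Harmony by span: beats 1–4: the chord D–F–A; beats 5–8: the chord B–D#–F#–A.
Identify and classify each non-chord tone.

The harmony at that moment is D minor triad (D, F, A); G3 is not a chord tone.
It is approached by step down from A3 and left by step up to A3.
Step away and step back to the same note — a neighbor tone (lower neighbor).
The harmony at that moment is B dominant seventh chord (B, D#, F#, A); E3 is not a chord tone.
It is approached by leap up from B2 and left by step down to D#3.
Leap in, step out — an appoggiatura.

G3 (beat 2) — neighbor tone; E3 (beat 6) — appoggiatura.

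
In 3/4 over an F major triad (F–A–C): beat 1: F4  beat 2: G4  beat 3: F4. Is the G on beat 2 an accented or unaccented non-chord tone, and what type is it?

The harmony at that moment is F major triad (F, A, C); G4 is not a chord tone.
It is approached by step up from F4 and left by step down to F4.
Step away and step back to the same note — a neighbor tone (upper neighbor).
It falls on a weak beat, so it is unaccented.

Unaccented neighbor tone.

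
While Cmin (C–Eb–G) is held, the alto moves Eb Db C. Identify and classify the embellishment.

The harmony at that moment is C minor triad (C, Eb, G); Db is not a chord tone.
It is approached by step down from Eb and left by step down to C.
Step in, step out in the same direction — a passing tone.

Db is a passing tone.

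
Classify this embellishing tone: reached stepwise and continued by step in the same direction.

Passing tone.

Approach: by step. Departure: by step, continuing in the same direction.
Stepwise on both sides with no change of direction means the note fills in the space between two different chord tones — a passing tone. (Had it turned back to its starting note it would be a neighbor tone instead.)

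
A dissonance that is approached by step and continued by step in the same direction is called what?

Approach: by step. Departure: by step, continuing in the same direction.
Stepwise on both sides with no change of direction means the note fills in the space between two different chord tones — a passing tone. (Had it turned back to its starting note it would be a neighbor tone instead.)

Passing tone.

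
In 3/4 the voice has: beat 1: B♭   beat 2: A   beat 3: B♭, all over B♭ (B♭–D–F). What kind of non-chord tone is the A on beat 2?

The harmony at that moment is B♭ major triad (B♭, D, F); A is not a chord tone.
It is approached by step down from B♭ and left by step up to B♭.
Step away and step back to the same note — a neighbor tone (lower neighbor).

Lower neighbor tone.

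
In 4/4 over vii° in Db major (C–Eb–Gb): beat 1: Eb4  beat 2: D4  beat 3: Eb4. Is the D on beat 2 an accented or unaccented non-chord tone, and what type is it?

The harmony at that moment is C diminished triad (C, Eb, Gb); D4 is not a chord tone.
It is approached by step down from Eb4 and left by step up to Eb4.
Step away and step back to the same note — a neighbor tone (lower neighbor).
It falls on a weak beat, so it is unaccented.

Unaccented neighbor tone.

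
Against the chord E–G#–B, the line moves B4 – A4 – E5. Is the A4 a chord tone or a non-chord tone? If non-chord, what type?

The harmony at that moment is E major triad (E, G#, B); A4 is not a chord tone.
It is approached by step down from B4 and left by leap up to E5.
Step in, leap out — an escape tone.

Non-chord tone — an escape tone.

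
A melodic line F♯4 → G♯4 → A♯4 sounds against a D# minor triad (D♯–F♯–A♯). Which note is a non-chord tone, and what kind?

G♯4 is a passing tone.

The harmony at that moment is D♯ minor triad (D♯, F♯, A♯); G♯4 is not a chord tone.
It is approached by step up from F♯4 and left by step up to A♯4.
Step in, step out in the same direction — a passing tone.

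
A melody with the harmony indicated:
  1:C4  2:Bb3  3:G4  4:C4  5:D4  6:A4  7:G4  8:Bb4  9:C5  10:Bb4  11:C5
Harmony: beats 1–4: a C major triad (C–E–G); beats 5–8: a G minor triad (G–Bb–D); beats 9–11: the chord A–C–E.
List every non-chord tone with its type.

The harmony at that moment is C major triad (C, E, G); Bb3 is not a chord tone.
It is approached by step down from C4 and left by leap up to G4.
Step in, leap out — an escape tone.
The harmony at that moment is G minor triad (G, Bb, D); A4 is not a chord tone.
It is approached by leap up from D4 and left by step down to G4.
Leap in, step out — an appoggiatura.
The harmony at that moment is A minor triad (A, C, E); Bb4 is not a chord tone.
It is approached by step down from C5 and left by step up to C5.
Step away and step back to the same note — a neighbor tone (lower neighbor).

Bb3 (beat 2) — escape tone; A4 (beat 6) — appoggiatura; Bb4 (beat 10) — neighbor tone.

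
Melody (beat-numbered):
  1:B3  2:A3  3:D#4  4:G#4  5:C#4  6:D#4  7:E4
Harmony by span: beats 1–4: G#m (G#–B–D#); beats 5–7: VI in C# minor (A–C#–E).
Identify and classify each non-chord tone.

A3 (beat 2) — escape tone; D#4 (beat 6) — passing tone.

The harmony at that moment is G# minor triad (G#, B, D#); A3 is not a chord tone.
It is approached by step down from B3 and left by leap up to D#4.
Step in, leap out — an escape tone.
The harmony at that moment is A major triad (A, C#, E); D#4 is not a chord tone.
It is approached by step up from C#4 and left by step up to E4.
Step in, step out in the same direction — a passing tone.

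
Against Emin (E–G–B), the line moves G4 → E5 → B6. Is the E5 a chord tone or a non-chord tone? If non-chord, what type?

Chord tone (the root of E minor triad).

E minor triad contains E, G, B; E is the root, so it is a chord tone.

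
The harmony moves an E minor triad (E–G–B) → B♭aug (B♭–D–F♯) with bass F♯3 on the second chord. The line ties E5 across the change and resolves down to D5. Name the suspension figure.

At the second chord the bass is F♯3. The suspended E5 lies a seventh above the bass; after resolving down by step to D5, the interval above the bass becomes a sixth.
Suspension figures are named by those two intervals: 7–6.

7–6 suspension.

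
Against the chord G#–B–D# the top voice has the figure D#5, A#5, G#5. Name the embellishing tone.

A#5 is an appoggiatura.

The harmony at that moment is G# minor triad (G#, B, D#); A#5 is not a chord tone.
It is approached by leap up from D#5 and left by step down to G#5.
Leap in, step out — an appoggiatura.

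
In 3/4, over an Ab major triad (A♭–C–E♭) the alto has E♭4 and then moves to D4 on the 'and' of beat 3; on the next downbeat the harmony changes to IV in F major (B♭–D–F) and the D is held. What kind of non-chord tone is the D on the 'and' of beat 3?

The harmony at that moment is A♭ major triad (A♭, C, E♭); D4 is not a chord tone.
It is approached by step down from E♭4 and then sustained as the same pitch into the next harmony.
Arriving early and becoming a chord tone when the harmony changes — an anticipation.

Anticipation.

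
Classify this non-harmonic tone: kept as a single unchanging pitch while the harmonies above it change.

Pedal tone.

Approach: none. Departure: none — a single pitch is sustained while the chords change around it, passing through harmonies that do not contain it.
No melodic motion at all; the dissonance is created entirely by the moving harmonies against the stationary note — a pedal tone (pedal point).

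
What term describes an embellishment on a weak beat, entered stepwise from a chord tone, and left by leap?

Escape tone.

Approach: by step. Departure: by leap. Metric position: weak.
Step in, leap out, from a weak position — an escape tone (échappée). (It is the mirror image of the appoggiatura, which leaps in and steps out on a strong beat.)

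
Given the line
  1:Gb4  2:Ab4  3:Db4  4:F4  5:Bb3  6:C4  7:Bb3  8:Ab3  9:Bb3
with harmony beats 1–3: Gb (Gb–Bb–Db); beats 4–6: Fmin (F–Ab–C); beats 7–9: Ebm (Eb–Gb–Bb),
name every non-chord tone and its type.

Ab4 (beat 2) — escape tone; Bb3 (beat 5) — appoggiatura; Ab3 (beat 8) — neighbor tone.

The harmony at that moment is Gb major triad (Gb, Bb, Db); Ab4 is not a chord tone.
It is approached by step up from Gb4 and left by leap down to Db4.
Step in, leap out — an escape tone.
The harmony at that moment is F minor triad (F, Ab, C); Bb3 is not a chord tone.
It is approached by leap down from F4 and left by step up to C4.
Leap in, step out — an appoggiatura.
The harmony at that moment is Eb minor triad (Eb, Gb, Bb); Ab3 is not a chord tone.
It is approached by step down from Bb3 and left by step up to Bb3.
Step away and step back to the same note — a neighbor tone (lower neighbor).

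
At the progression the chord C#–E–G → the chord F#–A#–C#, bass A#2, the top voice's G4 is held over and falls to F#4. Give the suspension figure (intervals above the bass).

At the second chord the bass is A#2. The suspended G4 lies a seventh above the bass; after resolving down by step to F#4, the interval above the bass becomes a sixth.
Suspension figures are named by those two intervals: 7–6.

7–6 suspension.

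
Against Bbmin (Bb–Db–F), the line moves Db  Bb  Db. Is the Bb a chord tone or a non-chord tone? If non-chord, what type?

Bb minor triad contains Bb, Db, F; Bb is the root, so it is a chord tone.

Chord tone (the root of Bb minor triad).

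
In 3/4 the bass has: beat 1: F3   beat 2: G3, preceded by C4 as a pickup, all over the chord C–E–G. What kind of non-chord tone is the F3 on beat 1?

Appoggiatura.

The harmony at that moment is C major triad (C, E, G); F3 is not a chord tone.
It is approached by leap down from C4 and left by step up to G3.
Leap in, step out, metrically accented — an appoggiatura.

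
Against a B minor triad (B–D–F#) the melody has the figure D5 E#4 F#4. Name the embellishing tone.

The harmony at that moment is B minor triad (B, D, F#); E#4 is not a chord tone.
It is approached by leap down from D5 and left by step up to F#4.
Leap in, step out — an appoggiatura.

E#4 is an appoggiatura.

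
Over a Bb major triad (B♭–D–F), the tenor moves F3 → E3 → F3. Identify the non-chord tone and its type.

E3 is a neighbor tone.

The harmony at that moment is B♭ major triad (B♭, D, F); E3 is not a chord tone.
It is approached by step down from F3 and left by step up to F3.
Step away and step back to the same note — a neighbor tone (lower neighbor).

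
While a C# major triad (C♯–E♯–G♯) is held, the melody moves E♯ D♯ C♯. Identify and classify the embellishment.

The harmony at that moment is C♯ major triad (C♯, E♯, G♯); D♯ is not a chord tone.
It is approached by step down from E♯ and left by step down to C♯.
Step in, step out in the same direction — a passing tone.

D♯ is a passing tone.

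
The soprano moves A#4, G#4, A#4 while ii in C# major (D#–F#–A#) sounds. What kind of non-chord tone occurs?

The harmony at that moment is D# minor triad (D#, F#, A#); G#4 is not a chord tone.
It is approached by step down from A#4 and left by step up to A#4.
Step away and step back to the same note — a neighbor tone (lower neighbor).

G#4 is a neighbor tone.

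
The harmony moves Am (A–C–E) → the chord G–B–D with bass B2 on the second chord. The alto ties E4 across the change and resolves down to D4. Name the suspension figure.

4–3 suspension.

At the second chord the bass is B2. The suspended E4 lies a fourth above the bass; after resolving down by step to D4, the interval above the bass becomes a third.
Suspension figures are named by those two intervals: 4–3.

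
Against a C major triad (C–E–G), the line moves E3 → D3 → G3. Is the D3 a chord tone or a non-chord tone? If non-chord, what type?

The harmony at that moment is C major triad (C, E, G); D3 is not a chord tone.
It is approached by step down from E3 and left by leap up to G3.
Step in, leap out — an escape tone.

Non-chord tone — an escape tone.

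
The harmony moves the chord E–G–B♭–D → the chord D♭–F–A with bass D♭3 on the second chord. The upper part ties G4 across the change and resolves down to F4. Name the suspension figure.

4–3 suspension.

At the second chord the bass is D♭3. The suspended G4 lies a fourth above the bass; after resolving down by step to F4, the interval above the bass becomes a third.
Suspension figures are named by those two intervals: 4–3.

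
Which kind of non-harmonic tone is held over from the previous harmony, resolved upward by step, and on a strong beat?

Retardation.

Approach: by preparation — the pitch is first a chord tone, then held (tied or repeated) while the harmony changes under it. Departure: up by step. Metric position: strong.
A prepared dissonance that resolves upward by step — a retardation. (The same figure resolving downward would be a suspension.)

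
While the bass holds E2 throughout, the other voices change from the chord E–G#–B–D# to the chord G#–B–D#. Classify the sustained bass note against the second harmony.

Pedal tone (pedal point).

The harmony at that moment is G# minor triad (G#, B, D#); E2 is not a chord tone.
It is held over (the same pitch as the preceding E2) and then sustained as the same pitch into the next harmony.
Sustained through a change of harmony — a pedal tone.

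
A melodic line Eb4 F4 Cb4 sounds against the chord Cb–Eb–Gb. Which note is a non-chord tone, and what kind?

The harmony at that moment is Cb major triad (Cb, Eb, Gb); F4 is not a chord tone.
It is approached by step up from Eb4 and left by leap down to Cb4.
Step in, leap out — an escape tone.

F4 is an escape tone.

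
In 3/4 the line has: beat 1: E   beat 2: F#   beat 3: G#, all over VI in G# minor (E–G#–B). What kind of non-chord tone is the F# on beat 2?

The harmony at that moment is E major triad (E, G#, B); F# is not a chord tone.
It is approached by step up from E and left by step up to G#.
Step in, step out in the same direction — a passing tone.

Passing tone.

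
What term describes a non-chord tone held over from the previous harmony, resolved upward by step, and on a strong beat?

Retardation.

Approach: by preparation — the pitch is first a chord tone, then held (tied or repeated) while the harmony changes under it. Departure: up by step. Metric position: strong.
A prepared dissonance that resolves upward by step — a retardation. (The same figure resolving downward would be a suspension.)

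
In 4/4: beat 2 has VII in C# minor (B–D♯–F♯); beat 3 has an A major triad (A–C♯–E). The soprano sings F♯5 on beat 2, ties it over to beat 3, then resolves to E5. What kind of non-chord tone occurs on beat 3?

The harmony at that moment is A major triad (A, C♯, E); F♯5 is not a chord tone.
It is held over (the same pitch as the preceding F♯5) and left by step down to E5.
Held over from the previous chord and resolving down by step — a suspension.

Suspension.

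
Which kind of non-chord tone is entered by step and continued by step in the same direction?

Approach: by step. Departure: by step, continuing in the same direction.
Stepwise on both sides with no change of direction means the note fills in the space between two different chord tones — a passing tone. (Had it turned back to its starting note it would be a neighbor tone instead.)

Passing tone.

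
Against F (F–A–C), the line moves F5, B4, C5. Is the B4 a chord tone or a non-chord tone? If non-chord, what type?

The harmony at that moment is F major triad (F, A, C); B4 is not a chord tone.
It is approached by leap down from F5 and left by step up to C5.
Leap in, step out — an appoggiatura.

Non-chord tone — an appoggiatura.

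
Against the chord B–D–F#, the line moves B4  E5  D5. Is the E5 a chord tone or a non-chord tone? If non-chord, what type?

The harmony at that moment is B minor triad (B, D, F#); E5 is not a chord tone.
It is approached by leap up from B4 and left by step down to D5.
Leap in, step out — an appoggiatura.

Non-chord tone — an appoggiatura.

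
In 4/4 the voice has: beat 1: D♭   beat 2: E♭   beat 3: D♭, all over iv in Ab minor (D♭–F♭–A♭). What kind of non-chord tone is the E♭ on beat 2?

Upper neighbor tone.

The harmony at that moment is D♭ minor triad (D♭, F♭, A♭); E♭ is not a chord tone.
It is approached by step up from D♭ and left by step down to D♭.
Step away and step back to the same note — a neighbor tone (upper neighbor).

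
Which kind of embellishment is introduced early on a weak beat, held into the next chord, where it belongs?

Anticipation.

Approach: ahead of the chord change (typically by step), so it is dissonant against the current harmony. Departure: none — the same pitch is restated or held and is a chord tone of the new harmony.
Dissonant first, consonant once the harmony catches up: the note simply arrives early — an anticipation. (The reverse timing, consonant first and dissonant after the change, would be a suspension or retardation.)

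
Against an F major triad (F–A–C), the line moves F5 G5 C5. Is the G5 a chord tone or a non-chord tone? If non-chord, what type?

The harmony at that moment is F major triad (F, A, C); G5 is not a chord tone.
It is approached by step up from F5 and left by leap down to C5.
Step in, leap out — an escape tone.

Non-chord tone — an escape tone.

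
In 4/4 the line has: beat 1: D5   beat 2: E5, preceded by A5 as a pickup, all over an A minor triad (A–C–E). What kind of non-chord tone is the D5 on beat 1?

The harmony at that moment is A minor triad (A, C, E); D5 is not a chord tone.
It is approached by leap down from A5 and left by step up to E5.
Leap in, step out, metrically accented — an appoggiatura.

Appoggiatura.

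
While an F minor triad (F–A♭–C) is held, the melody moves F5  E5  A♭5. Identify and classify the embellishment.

E5 is an escape tone.

The harmony at that moment is F minor triad (F, A♭, C); E5 is not a chord tone.
It is approached by step down from F5 and left by leap up to A♭5.
Step in, leap out — an escape tone.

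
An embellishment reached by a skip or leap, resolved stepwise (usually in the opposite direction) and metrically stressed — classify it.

Appoggiatura.

Approach: by leap. Departure: by step. Metric position: strong.
Leap in, step out, in a metrically strong position — an appoggiatura. (It is the mirror image of the escape tone, which steps in and leaps out from a weak position.)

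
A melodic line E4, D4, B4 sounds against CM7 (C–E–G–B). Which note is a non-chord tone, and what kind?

The harmony at that moment is C major seventh chord (C, E, G, B); D4 is not a chord tone.
It is approached by step down from E4 and left by leap up to B4.
Step in, leap out — an escape tone.

D4 is an escape tone.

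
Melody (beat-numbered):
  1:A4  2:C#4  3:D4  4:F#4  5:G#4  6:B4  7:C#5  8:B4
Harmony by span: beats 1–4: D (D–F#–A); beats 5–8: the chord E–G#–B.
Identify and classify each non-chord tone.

The harmony at that moment is D major triad (D, F#, A); C#4 is not a chord tone.
It is approached by leap down from A4 and left by step up to D4.
Leap in, step out — an appoggiatura.
The harmony at that moment is E major triad (E, G#, B); C#5 is not a chord tone.
It is approached by step up from B4 and left by step down to B4.
Step away and step back to the same note — a neighbor tone (upper neighbor).

C#4 (beat 2) — appoggiatura; C#5 (beat 7) — neighbor tone.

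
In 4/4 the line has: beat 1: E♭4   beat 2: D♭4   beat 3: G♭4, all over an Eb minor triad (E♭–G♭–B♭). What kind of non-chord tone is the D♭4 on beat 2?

The harmony at that moment is E♭ minor triad (E♭, G♭, B♭); D♭4 is not a chord tone.
It is approached by step down from E♭4 and left by leap up to G♭4.
Step in, leap out, on a weak beat — an escape tone.

Escape tone.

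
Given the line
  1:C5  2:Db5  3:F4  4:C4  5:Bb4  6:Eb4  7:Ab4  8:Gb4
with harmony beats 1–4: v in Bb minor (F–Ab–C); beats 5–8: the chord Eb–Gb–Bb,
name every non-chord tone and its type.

The harmony at that moment is F minor triad (F, Ab, C); Db5 is not a chord tone.
It is approached by step up from C5 and left by leap down to F4.
Step in, leap out — an escape tone.
The harmony at that moment is Eb minor triad (Eb, Gb, Bb); Ab4 is not a chord tone.
It is approached by leap up from Eb4 and left by step down to Gb4.
Leap in, step out — an appoggiatura.

Db5 (beat 2) — escape tone; Ab4 (beat 7) — appoggiatura.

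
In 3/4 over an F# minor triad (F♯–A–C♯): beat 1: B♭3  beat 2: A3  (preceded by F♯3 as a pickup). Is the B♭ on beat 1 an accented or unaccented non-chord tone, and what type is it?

The harmony at that moment is F♯ minor triad (F♯, A, C♯); B♭3 is not a chord tone.
It is approached by leap up from F♯3 and left by step down to A3.
Leap in, step out — an appoggiatura.
It falls on the downbeat, so it is accented.

Accented appoggiatura.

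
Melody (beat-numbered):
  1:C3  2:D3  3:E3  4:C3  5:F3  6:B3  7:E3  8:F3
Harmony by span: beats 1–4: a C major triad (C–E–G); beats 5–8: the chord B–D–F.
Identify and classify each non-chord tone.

D3 (beat 2) — passing tone; E3 (beat 7) — appoggiatura.

The harmony at that moment is C major triad (C, E, G); D3 is not a chord tone.
It is approached by step up from C3 and left by step up to E3.
Step in, step out in the same direction — a passing tone.
The harmony at that moment is B diminished triad (B, D, F); E3 is not a chord tone.
It is approached by leap down from B3 and left by step up to F3.
Leap in, step out — an appoggiatura.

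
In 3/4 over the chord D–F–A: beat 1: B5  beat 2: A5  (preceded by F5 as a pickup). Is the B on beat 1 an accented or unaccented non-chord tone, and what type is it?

The harmony at that moment is D minor triad (D, F, A); B5 is not a chord tone.
It is approached by leap up from F5 and left by step down to A5.
Leap in, step out — an appoggiatura.
It falls on the downbeat, so it is accented.

Accented appoggiatura.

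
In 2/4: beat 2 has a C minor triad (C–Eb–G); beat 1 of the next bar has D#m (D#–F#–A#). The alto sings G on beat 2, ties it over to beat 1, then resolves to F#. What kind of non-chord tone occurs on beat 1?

Suspension.

The harmony at that moment is D# minor triad (D#, F#, A#); G is not a chord tone.
It is held over (the same pitch as the preceding G) and left by step down to F#.
Held over from the previous chord and resolving down by step — a suspension.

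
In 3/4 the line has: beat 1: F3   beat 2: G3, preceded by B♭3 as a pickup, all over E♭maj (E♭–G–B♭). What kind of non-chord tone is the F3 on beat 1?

Appoggiatura.

The harmony at that moment is E♭ major triad (E♭, G, B♭); F3 is not a chord tone.
It is approached by leap down from B♭3 and left by step up to G3.
Leap in, step out, metrically accented — an appoggiatura.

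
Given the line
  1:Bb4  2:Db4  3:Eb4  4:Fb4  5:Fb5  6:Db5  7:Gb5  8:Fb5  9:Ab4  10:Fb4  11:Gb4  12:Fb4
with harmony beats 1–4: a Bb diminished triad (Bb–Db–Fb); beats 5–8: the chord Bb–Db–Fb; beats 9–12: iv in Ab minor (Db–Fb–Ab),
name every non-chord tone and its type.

Eb4 (beat 3) — passing tone; Gb5 (beat 7) — appoggiatura; Gb4 (beat 11) — neighbor tone.

The harmony at that moment is Bb diminished triad (Bb, Db, Fb); Eb4 is not a chord tone.
It is approached by step up from Db4 and left by step up to Fb4.
Step in, step out in the same direction — a passing tone.
The harmony at that moment is Bb diminished triad (Bb, Db, Fb); Gb5 is not a chord tone.
It is approached by leap up from Db5 and left by step down to Fb5.
Leap in, step out — an appoggiatura.
The harmony at that moment is Db minor triad (Db, Fb, Ab); Gb4 is not a chord tone.
It is approached by step up from Fb4 and left by step down to Fb4.
Step away and step back to the same note — a neighbor tone (upper neighbor).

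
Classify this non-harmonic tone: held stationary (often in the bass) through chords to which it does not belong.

Approach: none. Departure: none — a single pitch is sustained while the chords change around it, passing through harmonies that do not contain it.
No melodic motion at all; the dissonance is created entirely by the moving harmonies against the stationary note — a pedal tone (pedal point).

Pedal tone.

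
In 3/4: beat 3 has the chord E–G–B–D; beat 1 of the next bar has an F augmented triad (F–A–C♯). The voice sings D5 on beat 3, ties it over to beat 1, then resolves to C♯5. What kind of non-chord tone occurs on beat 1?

The harmony at that moment is F augmented triad (F, A, C♯); D5 is not a chord tone.
It is held over (the same pitch as the preceding D5) and left by step down to C♯5.
Held over from the previous chord and resolving down by step — a suspension.

Suspension.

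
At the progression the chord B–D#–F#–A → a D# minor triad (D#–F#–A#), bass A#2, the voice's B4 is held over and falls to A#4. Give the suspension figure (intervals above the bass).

9–8 suspension.

At the second chord the bass is A#2. The suspended B4 lies a ninth above the bass; after resolving down by step to A#4, the interval above the bass becomes an octave.
Suspension figures are named by those two intervals: 9–8.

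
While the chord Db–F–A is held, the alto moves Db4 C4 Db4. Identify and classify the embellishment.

The harmony at that moment is Db augmented triad (Db, F, A); C4 is not a chord tone.
It is approached by step down from Db4 and left by step up to Db4.
Step away and step back to the same note — a neighbor tone (lower neighbor).

C4 is a neighbor tone.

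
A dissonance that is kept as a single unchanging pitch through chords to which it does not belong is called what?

Approach: none. Departure: none — a single pitch is sustained while the chords change around it, passing through harmonies that do not contain it.
No melodic motion at all; the dissonance is created entirely by the moving harmonies against the stationary note — a pedal tone (pedal point).

Pedal tone.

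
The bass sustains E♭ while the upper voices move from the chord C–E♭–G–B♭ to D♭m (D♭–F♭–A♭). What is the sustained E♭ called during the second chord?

Pedal tone (pedal point).

The harmony at that moment is D♭ minor triad (D♭, F♭, A♭); E♭ is not a chord tone.
It is held over (the same pitch as the preceding E♭) and then sustained as the same pitch into the next harmony.
Sustained through a change of harmony — a pedal tone.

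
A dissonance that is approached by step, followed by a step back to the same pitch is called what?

Approach: by step. Departure: by step in the opposite direction, back to the starting pitch.
Stepwise on both sides but reversing to return to the same chord tone — a neighbor tone. (Had it continued onward in the same direction it would be a passing tone instead.)

Neighbor tone.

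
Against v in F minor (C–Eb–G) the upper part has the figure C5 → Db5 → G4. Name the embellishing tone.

Db5 is an escape tone.

The harmony at that moment is C minor triad (C, Eb, G); Db5 is not a chord tone.
It is approached by step up from C5 and left by leap down to G4.
Step in, leap out — an escape tone.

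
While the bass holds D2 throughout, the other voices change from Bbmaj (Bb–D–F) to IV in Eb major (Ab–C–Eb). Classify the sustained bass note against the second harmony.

Pedal tone (pedal point).

The harmony at that moment is Ab major triad (Ab, C, Eb); D2 is not a chord tone.
It is held over (the same pitch as the preceding D2) and then sustained as the same pitch into the next harmony.
Sustained through a change of harmony — a pedal tone.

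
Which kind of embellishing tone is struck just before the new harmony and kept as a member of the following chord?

Approach: ahead of the chord change (typically by step), so it is dissonant against the current harmony. Departure: none — the same pitch is restated or held and is a chord tone of the new harmony.
Dissonant first, consonant once the harmony catches up: the note simply arrives early — an anticipation. (The reverse timing, consonant first and dissonant after the change, would be a suspension or retardation.)

Anticipation.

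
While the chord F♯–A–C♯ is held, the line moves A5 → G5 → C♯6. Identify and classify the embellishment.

The harmony at that moment is F♯ minor triad (F♯, A, C♯); G5 is not a chord tone.
It is approached by step down from A5 and left by leap up to C♯6.
Step in, leap out — an escape tone.

G5 is an escape tone.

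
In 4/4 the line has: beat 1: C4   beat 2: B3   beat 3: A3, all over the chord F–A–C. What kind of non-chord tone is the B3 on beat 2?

Passing tone.

The harmony at that moment is F major triad (F, A, C); B3 is not a chord tone.
It is approached by step down from C4 and left by step down to A3.
Step in, step out in the same direction — a passing tone.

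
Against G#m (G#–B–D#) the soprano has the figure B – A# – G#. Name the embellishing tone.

A# is a passing tone.

The harmony at that moment is G# minor triad (G#, B, D#); A# is not a chord tone.
It is approached by step down from B and left by step down to G#.
Step in, step out in the same direction — a passing tone.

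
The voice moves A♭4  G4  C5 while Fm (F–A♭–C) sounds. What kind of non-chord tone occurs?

G4 is an escape tone.

The harmony at that moment is F minor triad (F, A♭, C); G4 is not a chord tone.
It is approached by step down from A♭4 and left by leap up to C5.
Step in, leap out — an escape tone.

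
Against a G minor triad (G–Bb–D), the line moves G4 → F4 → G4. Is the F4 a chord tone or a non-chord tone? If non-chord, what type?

The harmony at that moment is G minor triad (G, Bb, D); F4 is not a chord tone.
It is approached by step down from G4 and left by step up to G4.
Step away and step back to the same note — a neighbor tone (lower neighbor).

Non-chord tone — a neighbor tone.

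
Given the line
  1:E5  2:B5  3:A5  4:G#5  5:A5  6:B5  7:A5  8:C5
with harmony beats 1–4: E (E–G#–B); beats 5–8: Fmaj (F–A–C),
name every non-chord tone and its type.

A5 (beat 3) — passing tone; B5 (beat 6) — neighbor tone.

The harmony at that moment is E major triad (E, G#, B); A5 is not a chord tone.
It is approached by step down from B5 and left by step down to G#5.
Step in, step out in the same direction — a passing tone.
The harmony at that moment is F major triad (F, A, C); B5 is not a chord tone.
It is approached by step up from A5 and left by step down to A5.
Step away and step back to the same note — a neighbor tone (upper neighbor).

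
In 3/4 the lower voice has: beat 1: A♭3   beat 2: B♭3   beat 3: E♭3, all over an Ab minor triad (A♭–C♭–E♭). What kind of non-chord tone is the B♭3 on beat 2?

The harmony at that moment is A♭ minor triad (A♭, C♭, E♭); B♭3 is not a chord tone.
It is approached by step up from A♭3 and left by leap down to E♭3.
Step in, leap out, on a weak beat — an escape tone.

Escape tone.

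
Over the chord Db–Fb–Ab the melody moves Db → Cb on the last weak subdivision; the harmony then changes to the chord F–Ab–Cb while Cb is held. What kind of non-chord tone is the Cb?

Cb is an anticipation.

The harmony at that moment is Db minor triad (Db, Fb, Ab); Cb is not a chord tone.
It is approached by step down from Db and then sustained as the same pitch into the next harmony.
Arriving early and becoming a chord tone when the harmony changes — an anticipation.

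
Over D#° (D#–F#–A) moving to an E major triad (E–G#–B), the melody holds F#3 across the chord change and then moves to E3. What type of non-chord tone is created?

The harmony at that moment is E major triad (E, G#, B); F#3 is not a chord tone.
It is held over (the same pitch as the preceding F#3) and left by step down to E3.
Held over from the previous chord and resolving down by step — a suspension.

F#3 is a suspension.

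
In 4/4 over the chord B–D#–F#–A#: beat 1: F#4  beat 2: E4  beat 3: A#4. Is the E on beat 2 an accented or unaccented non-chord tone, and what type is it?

Unaccented escape tone.

The harmony at that moment is B major seventh chord (B, D#, F#, A#); E4 is not a chord tone.
It is approached by step down from F#4 and left by leap up to A#4.
Step in, leap out — an escape tone.
It falls on a weak beat, so it is unaccented.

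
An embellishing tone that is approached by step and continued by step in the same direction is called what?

Passing tone.

Approach: by step. Departure: by step, continuing in the same direction.
Stepwise on both sides with no change of direction means the note fills in the space between two different chord tones — a passing tone. (Had it turned back to its starting note it would be a neighbor tone instead.)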